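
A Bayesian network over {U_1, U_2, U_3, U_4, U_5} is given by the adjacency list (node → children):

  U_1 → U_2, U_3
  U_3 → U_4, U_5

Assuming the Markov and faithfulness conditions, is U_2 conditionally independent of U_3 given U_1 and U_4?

The only undirected path from U_2 to U_3 is:
  1. U_2 ← U_1 → U_3 — U_1:fork[blocks] ⇒ blocked
All paths are blocked; U_2 ⊥ U_3 | {U_1, U_4} holds.

Yes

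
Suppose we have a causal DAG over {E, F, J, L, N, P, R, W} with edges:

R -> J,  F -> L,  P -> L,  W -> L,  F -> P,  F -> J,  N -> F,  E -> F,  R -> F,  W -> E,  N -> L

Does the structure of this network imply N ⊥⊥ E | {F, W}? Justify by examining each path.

6 paths connect N and E; each must be blocked for d-separation to hold:
  1. N → L ← F ← E — L:collider[blocks]; F:chain[blocks] ⇒ blocked
  2. N → L ← P ← F ← E — L:collider[blocks]; P:chain[open]; F:chain[blocks] ⇒ blocked
  3. N → L ← W → E — L:collider[blocks]; W:fork[blocks] ⇒ blocked
  4. N → F ← E — F:collider[open] ⇒ active
  5. N → F → L ← W → E — F:chain[blocks]; L:collider[blocks]; W:fork[blocks] ⇒ blocked
  6. N → F → P → L ← W → E — F:chain[blocks]; P:chain[open]; L:collider[blocks]; W:fork[blocks] ⇒ blocked
Because an active path exists, N and E are not d-separated.

No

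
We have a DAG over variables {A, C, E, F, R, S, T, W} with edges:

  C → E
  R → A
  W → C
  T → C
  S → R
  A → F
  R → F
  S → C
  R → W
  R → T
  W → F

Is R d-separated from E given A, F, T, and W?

5 paths connect R and E; each must be blocked for d-separation to hold:
Path 1: R → A → F ← W → C → E
  A is a chain here and A is conditioned on, so the path is blocked at A.
Path 2: R → F ← W → C → E
  W is a fork here and W is conditioned on, so the path is blocked at W.
Path 3: R → T → C → E
  T is a chain here and T is conditioned on, so the path is blocked at T.
Path 4: R ← S → C → E
  S is a fork and S is not conditioned on; C is a chain and C is not conditioned on — no node blocks this path, so it is active.
Path 5: R → W → C → E
  W is a chain here and W is conditioned on, so the path is blocked at W.
Since the path R ← S → C → E is active, R and E are not d-separated given {A, F, T, W}.

No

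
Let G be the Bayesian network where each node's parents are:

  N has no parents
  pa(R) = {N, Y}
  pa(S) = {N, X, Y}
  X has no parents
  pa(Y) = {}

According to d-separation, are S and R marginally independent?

No

Enumerating the 2 paths from S to R and testing each for blocking by ∅:
Path 1: S ← Y → R
  Y is a fork and Y is not conditioned on — no node blocks this path, so it is active.
Path 2: S ← N → R
  N is a fork and N is not conditioned on — no node blocks this path, so it is active.
At least one path is unblocked, so d-separation fails.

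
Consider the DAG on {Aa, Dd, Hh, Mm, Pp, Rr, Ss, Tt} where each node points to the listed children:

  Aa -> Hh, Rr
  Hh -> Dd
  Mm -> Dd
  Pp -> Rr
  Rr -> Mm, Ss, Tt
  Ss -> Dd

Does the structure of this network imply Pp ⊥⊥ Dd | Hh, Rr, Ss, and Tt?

Yes

There are 3 undirected paths between Pp and Dd; checking each against the conditioning set {Hh, Rr, Ss, Tt}:
Path 1: Pp → Rr → Ss → Dd
  Rr is a chain here and Rr is conditioned on, so the path is blocked at Rr.
Path 2: Pp → Rr → Mm → Dd
  Rr is a chain here and Rr is conditioned on, so the path is blocked at Rr.
Path 3: Pp → Rr ← Aa → Hh → Dd
  Hh is a chain here and Hh is conditioned on, so the path is blocked at Hh.
All paths are blocked; Pp ⊥ Dd | {Hh, Rr, Ss, Tt} holds.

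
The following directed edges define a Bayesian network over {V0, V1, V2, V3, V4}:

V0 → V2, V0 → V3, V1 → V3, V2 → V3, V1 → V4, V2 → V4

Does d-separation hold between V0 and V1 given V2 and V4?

There are 4 undirected paths between V0 and V1; checking each against the conditioning set {V2, V4}:
Path 1: V0 → V2 → V4 ← V1
  V2 is a chain here and V2 is conditioned on, so the path is blocked at V2.
Path 2: V0 → V2 → V3 ← V1
  V2 is a chain here and V2 is conditioned on, so the path is blocked at V2.
Path 3: V0 → V3 ← V1
  V3 is a collider here and neither V3 nor any of its descendants is conditioned on, so the collider stays closed — the path is blocked at V3.
Path 4: V0 → V3 ← V2 → V4 ← V1
  V3 is a collider here and neither V3 nor any of its descendants is conditioned on, so the collider stays closed — the path is blocked at V3.
All paths are blocked; V0 ⊥ V1 | {V2, V4} holds.

Yes — V0 and V1 are d-separated given {V2, V4}.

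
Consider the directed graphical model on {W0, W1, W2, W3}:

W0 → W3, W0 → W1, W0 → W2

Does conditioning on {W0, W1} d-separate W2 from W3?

The only undirected path from W2 to W3 is:
  1. W2 ← W0 → W3 — W0:fork[blocks] ⇒ blocked
Since every path is blocked, d-separation holds.

Yes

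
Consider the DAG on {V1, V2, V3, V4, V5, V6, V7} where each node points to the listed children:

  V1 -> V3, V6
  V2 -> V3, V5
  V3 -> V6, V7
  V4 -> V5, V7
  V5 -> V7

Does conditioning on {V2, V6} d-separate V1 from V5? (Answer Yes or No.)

Enumerating the 6 paths from V1 to V5 and testing each for blocking by {V2, V6}:
Path 1: V1 → V6 ← V3 → V7 ← V4 → V5
  V7 is a collider here and neither V7 nor any of its descendants is conditioned on, so the collider stays closed — the path is blocked at V7.
Path 2: V1 → V6 ← V3 → V7 ← V5
  V7 is a collider here and neither V7 nor any of its descendants is conditioned on, so the collider stays closed — the path is blocked at V7.
Path 3: V1 → V6 ← V3 ← V2 → V5
  V2 is a fork here and V2 is conditioned on, so the path is blocked at V2.
Path 4: V1 → V3 → V7 ← V4 → V5
  V7 is a collider here and neither V7 nor any of its descendants is conditioned on, so the collider stays closed — the path is blocked at V7.
Path 5: V1 → V3 → V7 ← V5
  V7 is a collider here and neither V7 nor any of its descendants is conditioned on, so the collider stays closed — the path is blocked at V7.
Path 6: V1 → V3 ← V2 → V5
  V2 is a fork here and V2 is conditioned on, so the path is blocked at V2.
All paths are blocked; V1 ⊥ V5 | {V2, V6} holds.

Yes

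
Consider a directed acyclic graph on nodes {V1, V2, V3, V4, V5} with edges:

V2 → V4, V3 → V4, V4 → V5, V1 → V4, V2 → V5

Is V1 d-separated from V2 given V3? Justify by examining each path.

2 paths connect V1 and V2; each must be blocked for d-separation to hold:
Path 1: V1 → V4 → V5 ← V2
  V5 is a collider here and neither V5 nor any of its descendants is conditioned on, so the collider stays closed — the path is blocked at V5.
Path 2: V1 → V4 ← V2
  V4 is a collider here and neither V4 nor any of its descendants is conditioned on, so the collider stays closed — the path is blocked at V4.
All paths are blocked; V1 ⊥ V2 | {V3} holds.

Yes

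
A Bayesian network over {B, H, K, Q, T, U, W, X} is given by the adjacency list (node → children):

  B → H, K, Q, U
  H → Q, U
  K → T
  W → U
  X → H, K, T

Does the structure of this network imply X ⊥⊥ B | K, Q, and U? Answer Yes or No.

Enumerating the 5 paths from X to B and testing each for blocking by {K, Q, U}:
  1. X → H → Q ← B — H:chain[open]; Q:collider[open] ⇒ active
  2. X → H ← B — H:collider[open] ⇒ active
  3. X → H → U ← B — H:chain[open]; U:collider[open] ⇒ active
  4. X → K ← B — K:collider[open] ⇒ active
  5. X → T ← K ← B — T:collider[blocks]; K:chain[blocks] ⇒ blocked
Since the path X → H → Q ← B is active, X and B are not d-separated given {K, Q, U}.

No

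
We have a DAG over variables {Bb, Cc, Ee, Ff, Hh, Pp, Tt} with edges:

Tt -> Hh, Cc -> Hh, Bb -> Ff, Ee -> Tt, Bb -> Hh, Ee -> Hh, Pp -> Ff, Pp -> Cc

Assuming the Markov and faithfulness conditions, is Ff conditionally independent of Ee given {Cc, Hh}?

Enumerating the 4 paths from Ff to Ee and testing each for blocking by {Cc, Hh}:
  1. Ff ← Pp → Cc → Hh ← Ee — Pp:fork[open]; Cc:chain[blocks]; Hh:collider[open] ⇒ blocked
  2. Ff ← Pp → Cc → Hh ← Tt ← Ee — Pp:fork[open]; Cc:chain[blocks]; Hh:collider[open]; Tt:chain[open] ⇒ blocked
  3. Ff ← Bb → Hh ← Ee — Bb:fork[open]; Hh:collider[open] ⇒ active
  4. Ff ← Bb → Hh ← Tt ← Ee — Bb:fork[open]; Hh:collider[open]; Tt:chain[open] ⇒ active
At least one path is unblocked, so d-separation fails.

No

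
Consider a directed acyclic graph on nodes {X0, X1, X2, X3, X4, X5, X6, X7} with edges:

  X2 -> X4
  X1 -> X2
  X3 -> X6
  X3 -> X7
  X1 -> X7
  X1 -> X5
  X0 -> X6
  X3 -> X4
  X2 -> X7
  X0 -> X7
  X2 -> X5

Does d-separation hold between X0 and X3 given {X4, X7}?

No — X0 and X3 are not d-separated given {X4, X7}.

We examine all 5 paths between X0 and X3:
  1. X0 → X7 ← X1 → X2 → X4 ← X3 — X7:collider[open]; X1:fork[open]; X2:chain[open]; X4:collider[open] ⇒ active
  2. X0 → X7 ← X1 → X5 ← X2 → X4 ← X3 — X7:collider[open]; X1:fork[open]; X5:collider[blocks]; X2:fork[open]; X4:collider[open] ⇒ blocked
  3. X0 → X7 ← X2 → X4 ← X3 — X7:collider[open]; X2:fork[open]; X4:collider[open] ⇒ active
  4. X0 → X7 ← X3 — X7:collider[open] ⇒ active
  5. X0 → X6 ← X3 — X6:collider[blocks] ⇒ blocked
At least one path is unblocked, so d-separation fails.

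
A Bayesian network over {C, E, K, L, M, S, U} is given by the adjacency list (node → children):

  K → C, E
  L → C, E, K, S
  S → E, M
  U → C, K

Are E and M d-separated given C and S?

5 paths connect E and M; each must be blocked for d-separation to hold:
Path 1: E ← S → M
  S is a fork here and S is conditioned on, so the path is blocked at S.
Path 2: E ← L → S → M
  S is a chain here and S is conditioned on, so the path is blocked at S.
Path 3: E ← K ← U → C ← L → S → M
  S is a chain here and S is conditioned on, so the path is blocked at S.
Path 4: E ← K ← L → S → M
  S is a chain here and S is conditioned on, so the path is blocked at S.
Path 5: E ← K → C ← L → S → M
  S is a chain here and S is conditioned on, so the path is blocked at S.
All paths are blocked; E ⊥ M | {C, S} holds.

Yes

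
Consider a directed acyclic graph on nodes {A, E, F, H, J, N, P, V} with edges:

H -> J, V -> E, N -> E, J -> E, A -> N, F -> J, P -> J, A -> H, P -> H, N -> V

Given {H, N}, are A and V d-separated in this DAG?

Yes

There are 6 undirected paths between A and V; checking each against the conditioning set {H, N}:
Path 1: A → H → J → E ← N → V
  H is a chain here and H is conditioned on, so the path is blocked at H.
Path 2: A → H → J → E ← V
  H is a chain here and H is conditioned on, so the path is blocked at H.
Path 3: A → H ← P → J → E ← N → V
  E is a collider here and neither E nor any of its descendants is conditioned on, so the collider stays closed — the path is blocked at E.
Path 4: A → H ← P → J → E ← V
  E is a collider here and neither E nor any of its descendants is conditioned on, so the collider stays closed — the path is blocked at E.
Path 5: A → N → E ← V
  N is a chain here and N is conditioned on, so the path is blocked at N.
Path 6: A → N → V
  N is a chain here and N is conditioned on, so the path is blocked at N.
Since every path is blocked, d-separation holds.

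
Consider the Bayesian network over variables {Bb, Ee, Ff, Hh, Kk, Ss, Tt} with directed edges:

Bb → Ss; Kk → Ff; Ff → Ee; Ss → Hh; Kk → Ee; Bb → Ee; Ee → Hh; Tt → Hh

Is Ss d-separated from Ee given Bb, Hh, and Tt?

2 paths connect Ss and Ee; each must be blocked for d-separation to hold:
Path 1: Ss ← Bb → Ee
  Bb is a fork here and Bb is conditioned on, so the path is blocked at Bb.
Path 2: Ss → Hh ← Ee
  Hh is a collider and Hh is conditioned on, which opens it — no node blocks this path, so it is active.
At least one path is unblocked, so d-separation fails.

No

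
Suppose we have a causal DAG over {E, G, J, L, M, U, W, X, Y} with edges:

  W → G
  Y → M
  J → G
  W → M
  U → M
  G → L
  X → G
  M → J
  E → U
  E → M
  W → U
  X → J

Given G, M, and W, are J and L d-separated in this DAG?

Yes — J and L are d-separated given {G, M, W}.

There are 5 undirected paths between J and L; checking each against the conditioning set {G, M, W}:
Path 1: J ← M ← U ← W → G → L
  M is a chain here and M is conditioned on, so the path is blocked at M.
Path 2: J ← M ← W → G → L
  M is a chain here and M is conditioned on, so the path is blocked at M.
Path 3: J ← M ← E → U ← W → G → L
  M is a chain here and M is conditioned on, so the path is blocked at M.
Path 4: J ← X → G → L
  G is a chain here and G is conditioned on, so the path is blocked at G.
Path 5: J → G → L
  G is a chain here and G is conditioned on, so the path is blocked at G.
All paths are blocked; J ⊥ L | {G, M, W} holds.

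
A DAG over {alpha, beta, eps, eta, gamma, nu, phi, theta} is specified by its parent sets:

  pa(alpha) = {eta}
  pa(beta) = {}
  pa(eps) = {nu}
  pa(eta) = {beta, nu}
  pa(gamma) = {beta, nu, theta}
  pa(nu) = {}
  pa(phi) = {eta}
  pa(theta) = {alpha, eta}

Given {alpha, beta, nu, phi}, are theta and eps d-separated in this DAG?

Yes

There are 6 undirected paths between theta and eps; checking each against the conditioning set {alpha, beta, nu, phi}:
Path 1: theta ← eta ← nu → eps
  nu is a fork here and nu is conditioned on, so the path is blocked at nu.
Path 2: theta ← eta ← beta → gamma ← nu → eps
  beta is a fork here and beta is conditioned on, so the path is blocked at beta.
Path 3: theta ← alpha ← eta ← nu → eps
  alpha is a chain here and alpha is conditioned on, so the path is blocked at alpha.
Path 4: theta ← alpha ← eta ← beta → gamma ← nu → eps
  alpha is a chain here and alpha is conditioned on, so the path is blocked at alpha.
Path 5: theta → gamma ← nu → eps
  gamma is a collider here and neither gamma nor any of its descendants is conditioned on, so the collider stays closed — the path is blocked at gamma.
Path 6: theta → gamma ← beta → eta ← nu → eps
  gamma is a collider here and neither gamma nor any of its descendants is conditioned on, so the collider stays closed — the path is blocked at gamma.
All paths are blocked; theta ⊥ eps | {alpha, beta, nu, phi} holds.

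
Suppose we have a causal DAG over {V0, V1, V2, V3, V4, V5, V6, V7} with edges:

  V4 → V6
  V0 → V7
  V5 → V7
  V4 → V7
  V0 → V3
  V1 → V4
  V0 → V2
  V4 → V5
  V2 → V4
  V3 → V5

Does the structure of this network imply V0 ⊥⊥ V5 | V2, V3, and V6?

5 paths connect V0 and V5; each must be blocked for d-separation to hold:
Path 1: V0 → V3 → V5
  V3 is a chain here and V3 is conditioned on, so the path is blocked at V3.
Path 2: V0 → V2 → V4 → V5
  V2 is a chain here and V2 is conditioned on, so the path is blocked at V2.
Path 3: V0 → V2 → V4 → V7 ← V5
  V2 is a chain here and V2 is conditioned on, so the path is blocked at V2.
Path 4: V0 → V7 ← V4 → V5
  V7 is a collider here and neither V7 nor any of its descendants is conditioned on, so the collider stays closed — the path is blocked at V7.
Path 5: V0 → V7 ← V5
  V7 is a collider here and neither V7 nor any of its descendants is conditioned on, so the collider stays closed — the path is blocked at V7.
Since every path is blocked, d-separation holds.

Yes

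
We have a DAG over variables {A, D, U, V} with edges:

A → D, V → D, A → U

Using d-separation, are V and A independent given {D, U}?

No

Only one path connects V and A:
Path 1: V → D ← A
  D is a collider and D is conditioned on, which opens it — no node blocks this path, so it is active.
Since the path V → D ← A is active, V and A are not d-separated given {D, U}.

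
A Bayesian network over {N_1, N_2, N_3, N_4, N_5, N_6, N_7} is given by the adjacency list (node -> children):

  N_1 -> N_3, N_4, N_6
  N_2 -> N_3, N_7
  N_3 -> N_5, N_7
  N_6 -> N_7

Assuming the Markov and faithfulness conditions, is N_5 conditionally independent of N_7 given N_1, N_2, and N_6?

No

There are 3 undirected paths between N_5 and N_7; checking each against the conditioning set {N_1, N_2, N_6}:
Path 1: N_5 ← N_3 ← N_1 → N_6 → N_7
  N_1 is a fork here and N_1 is conditioned on, so the path is blocked at N_1.
Path 2: N_5 ← N_3 → N_7
  N_3 is a fork and N_3 is not conditioned on — no node blocks this path, so it is active.
Path 3: N_5 ← N_3 ← N_2 → N_7
  N_2 is a fork here and N_2 is conditioned on, so the path is blocked at N_2.
At least one path is unblocked, so d-separation fails.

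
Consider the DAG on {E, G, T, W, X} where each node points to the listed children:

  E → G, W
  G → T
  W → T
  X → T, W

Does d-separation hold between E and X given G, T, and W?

4 paths connect E and X; each must be blocked for d-separation to hold:
  1. E → G → T ← W ← X — G:chain[blocks]; T:collider[open]; W:chain[blocks] ⇒ blocked
  2. E → G → T ← X — G:chain[blocks]; T:collider[open] ⇒ blocked
  3. E → W → T ← X — W:chain[blocks]; T:collider[open] ⇒ blocked
  4. E → W ← X — W:collider[open] ⇒ active
Because an active path exists, E and X are not d-separated.

No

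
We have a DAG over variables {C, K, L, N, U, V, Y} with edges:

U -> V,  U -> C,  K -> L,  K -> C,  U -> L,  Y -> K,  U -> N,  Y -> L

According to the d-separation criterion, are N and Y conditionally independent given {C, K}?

4 paths connect N and Y; each must be blocked for d-separation to hold:
  1. N ← U → L ← K ← Y — U:fork[open]; L:collider[blocks]; K:chain[blocks] ⇒ blocked
  2. N ← U → L ← Y — U:fork[open]; L:collider[blocks] ⇒ blocked
  3. N ← U → C ← K → L ← Y — U:fork[open]; C:collider[open]; K:fork[blocks]; L:collider[blocks] ⇒ blocked
  4. N ← U → C ← K ← Y — U:fork[open]; C:collider[open]; K:chain[blocks] ⇒ blocked
Since every path is blocked, d-separation holds.

Yes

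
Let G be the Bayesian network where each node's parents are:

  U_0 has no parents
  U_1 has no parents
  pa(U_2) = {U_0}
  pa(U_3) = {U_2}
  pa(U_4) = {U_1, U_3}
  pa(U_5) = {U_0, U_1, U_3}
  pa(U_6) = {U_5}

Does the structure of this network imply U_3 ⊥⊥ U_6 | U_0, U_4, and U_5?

There are 3 undirected paths between U_3 and U_6; checking each against the conditioning set {U_0, U_4, U_5}:
Path 1: U_3 → U_4 ← U_1 → U_5 → U_6
  U_5 is a chain here and U_5 is conditioned on, so the path is blocked at U_5.
Path 2: U_3 → U_5 → U_6
  U_5 is a chain here and U_5 is conditioned on, so the path is blocked at U_5.
Path 3: U_3 ← U_2 ← U_0 → U_5 → U_6
  U_0 is a fork here and U_0 is conditioned on, so the path is blocked at U_0.
Every path is blocked, so U_3 and U_6 are d-separated given {U_0, U_4, U_5}.

Yes — U_3 and U_6 are d-separated given {U_0, U_4, U_5}.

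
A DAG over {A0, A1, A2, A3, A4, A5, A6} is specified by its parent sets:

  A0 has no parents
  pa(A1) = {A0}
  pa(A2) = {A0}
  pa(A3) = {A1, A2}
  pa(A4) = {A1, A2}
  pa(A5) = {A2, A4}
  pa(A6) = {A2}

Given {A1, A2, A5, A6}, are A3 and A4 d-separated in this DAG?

Yes

There are 6 undirected paths between A3 and A4; checking each against the conditioning set {A1, A2, A5, A6}:
Path 1: A3 ← A2 ← A0 → A1 → A4
  A2 is a chain here and A2 is conditioned on, so the path is blocked at A2.
Path 2: A3 ← A2 → A5 ← A4
  A2 is a fork here and A2 is conditioned on, so the path is blocked at A2.
Path 3: A3 ← A2 → A4
  A2 is a fork here and A2 is conditioned on, so the path is blocked at A2.
Path 4: A3 ← A1 ← A0 → A2 → A5 ← A4
  A1 is a chain here and A1 is conditioned on, so the path is blocked at A1.
Path 5: A3 ← A1 ← A0 → A2 → A4
  A1 is a chain here and A1 is conditioned on, so the path is blocked at A1.
Path 6: A3 ← A1 → A4
  A1 is a fork here and A1 is conditioned on, so the path is blocked at A1.
All paths are blocked; A3 ⊥ A4 | {A1, A2, A5, A6} holds.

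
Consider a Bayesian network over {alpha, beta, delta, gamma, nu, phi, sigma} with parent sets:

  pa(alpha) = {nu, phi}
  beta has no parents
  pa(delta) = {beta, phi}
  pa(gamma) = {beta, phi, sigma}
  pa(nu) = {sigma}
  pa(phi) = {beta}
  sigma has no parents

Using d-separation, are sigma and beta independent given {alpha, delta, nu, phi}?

There are 6 undirected paths between sigma and beta; checking each against the conditioning set {alpha, delta, nu, phi}:
  1. sigma → gamma ← phi → delta ← beta — gamma:collider[blocks]; phi:fork[blocks]; delta:collider[open] ⇒ blocked
  2. sigma → gamma ← phi ← beta — gamma:collider[blocks]; phi:chain[blocks] ⇒ blocked
  3. sigma → gamma ← beta — gamma:collider[blocks] ⇒ blocked
  4. sigma → nu → alpha ← phi → delta ← beta — nu:chain[blocks]; alpha:collider[open]; phi:fork[blocks]; delta:collider[open] ⇒ blocked
  5. sigma → nu → alpha ← phi → gamma ← beta — nu:chain[blocks]; alpha:collider[open]; phi:fork[blocks]; gamma:collider[blocks] ⇒ blocked
  6. sigma → nu → alpha ← phi ← beta — nu:chain[blocks]; alpha:collider[open]; phi:chain[blocks] ⇒ blocked
Since every path is blocked, d-separation holds.

Yes — sigma and beta are d-separated given {alpha, delta, nu, phi}.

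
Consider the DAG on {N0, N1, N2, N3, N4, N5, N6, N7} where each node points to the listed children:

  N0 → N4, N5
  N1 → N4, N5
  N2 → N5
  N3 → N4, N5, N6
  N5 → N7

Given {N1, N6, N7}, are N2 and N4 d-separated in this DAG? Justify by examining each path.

3 paths connect N2 and N4; each must be blocked for d-separation to hold:
Path 1: N2 → N5 ← N1 → N4
  N1 is a fork here and N1 is conditioned on, so the path is blocked at N1.
Path 2: N2 → N5 ← N3 → N4
  N5 is a collider and its descendant N7 is conditioned on, which opens it; N3 is a fork and N3 is not conditioned on — no node blocks this path, so it is active.
Path 3: N2 → N5 ← N0 → N4
  N5 is a collider and its descendant N7 is conditioned on, which opens it; N0 is a fork and N0 is not conditioned on — no node blocks this path, so it is active.
Since the path N2 → N5 ← N3 → N4 is active, N2 and N4 are not d-separated given {N1, N6, N7}.

No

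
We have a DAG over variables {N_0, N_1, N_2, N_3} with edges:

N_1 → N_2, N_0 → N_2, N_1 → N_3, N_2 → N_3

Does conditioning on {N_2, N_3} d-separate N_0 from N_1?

No — N_0 and N_1 are not d-separated given {N_2, N_3}.

2 paths connect N_0 and N_1; each must be blocked for d-separation to hold:
Path 1: N_0 → N_2 → N_3 ← N_1
  N_2 is a chain here and N_2 is conditioned on, so the path is blocked at N_2.
Path 2: N_0 → N_2 ← N_1
  N_2 is a collider and N_2 is conditioned on, which opens it — no node blocks this path, so it is active.
Because an active path exists, N_0 and N_1 are not d-separated.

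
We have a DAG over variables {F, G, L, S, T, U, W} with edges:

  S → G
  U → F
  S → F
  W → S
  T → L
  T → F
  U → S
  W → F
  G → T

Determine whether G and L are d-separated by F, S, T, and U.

There are 4 undirected paths between G and L; checking each against the conditioning set {F, S, T, U}:
Path 1: G → T → L
  T is a chain here and T is conditioned on, so the path is blocked at T.
Path 2: G ← S ← W → F ← T → L
  S is a chain here and S is conditioned on, so the path is blocked at S.
Path 3: G ← S → F ← T → L
  S is a fork here and S is conditioned on, so the path is blocked at S.
Path 4: G ← S ← U → F ← T → L
  S is a chain here and S is conditioned on, so the path is blocked at S.
Since every path is blocked, d-separation holds.

Yes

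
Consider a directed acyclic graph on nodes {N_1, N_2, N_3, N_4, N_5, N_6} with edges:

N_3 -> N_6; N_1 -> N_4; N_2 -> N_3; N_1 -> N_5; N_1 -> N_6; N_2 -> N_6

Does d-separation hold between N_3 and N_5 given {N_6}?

No — N_3 and N_5 are not d-separated given {N_6}.

There are 2 undirected paths between N_3 and N_5; checking each against the conditioning set {N_6}:
Path 1: N_3 ← N_2 → N_6 ← N_1 → N_5
  N_2 is a fork and N_2 is not conditioned on; N_6 is a collider and N_6 is conditioned on, which opens it; N_1 is a fork and N_1 is not conditioned on — no node blocks this path, so it is active.
Path 2: N_3 → N_6 ← N_1 → N_5
  N_6 is a collider and N_6 is conditioned on, which opens it; N_1 is a fork and N_1 is not conditioned on — no node blocks this path, so it is active.
At least one path is unblocked, so d-separation fails.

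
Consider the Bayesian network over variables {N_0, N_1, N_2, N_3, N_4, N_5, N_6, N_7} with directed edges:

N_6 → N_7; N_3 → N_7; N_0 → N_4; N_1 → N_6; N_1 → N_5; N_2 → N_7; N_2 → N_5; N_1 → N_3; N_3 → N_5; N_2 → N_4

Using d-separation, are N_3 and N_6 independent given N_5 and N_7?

No

Enumerating the 6 paths from N_3 to N_6 and testing each for blocking by {N_5, N_7}:
  1. N_3 → N_7 ← N_2 → N_5 ← N_1 → N_6 — N_7:collider[open]; N_2:fork[open]; N_5:collider[open]; N_1:fork[open] ⇒ active
  2. N_3 → N_7 ← N_6 — N_7:collider[open] ⇒ active
  3. N_3 ← N_1 → N_6 — N_1:fork[open] ⇒ active
  4. N_3 ← N_1 → N_5 ← N_2 → N_7 ← N_6 — N_1:fork[open]; N_5:collider[open]; N_2:fork[open]; N_7:collider[open] ⇒ active
  5. N_3 → N_5 ← N_2 → N_7 ← N_6 — N_5:collider[open]; N_2:fork[open]; N_7:collider[open] ⇒ active
  6. N_3 → N_5 ← N_1 → N_6 — N_5:collider[open]; N_1:fork[open] ⇒ active
Since the path N_3 → N_7 ← N_2 → N_5 ← N_1 → N_6 is active, N_3 and N_6 are not d-separated given {N_5, N_7}.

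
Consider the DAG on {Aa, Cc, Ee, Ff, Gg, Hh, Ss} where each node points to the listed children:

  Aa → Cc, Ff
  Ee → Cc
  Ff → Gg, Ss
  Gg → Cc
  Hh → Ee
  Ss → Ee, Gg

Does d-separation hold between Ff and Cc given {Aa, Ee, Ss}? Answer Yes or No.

No

Enumerating the 5 paths from Ff to Cc and testing each for blocking by {Aa, Ee, Ss}:
Path 1: Ff ← Aa → Cc
  Aa is a fork here and Aa is conditioned on, so the path is blocked at Aa.
Path 2: Ff → Gg → Cc
  Gg is a chain and Gg is not conditioned on — no node blocks this path, so it is active.
Path 3: Ff → Gg ← Ss → Ee → Cc
  Gg is a collider here and neither Gg nor any of its descendants is conditioned on, so the collider stays closed — the path is blocked at Gg.
Path 4: Ff → Ss → Gg → Cc
  Ss is a chain here and Ss is conditioned on, so the path is blocked at Ss.
Path 5: Ff → Ss → Ee → Cc
  Ss is a chain here and Ss is conditioned on, so the path is blocked at Ss.
Because an active path exists, Ff and Cc are not d-separated.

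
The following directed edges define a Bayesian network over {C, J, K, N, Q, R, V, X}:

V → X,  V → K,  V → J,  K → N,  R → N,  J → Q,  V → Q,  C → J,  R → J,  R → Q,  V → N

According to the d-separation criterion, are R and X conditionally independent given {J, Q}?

6 paths connect R and X; each must be blocked for d-separation to hold:
Path 1: R → J ← V → X
  J is a collider and J is conditioned on, which opens it; V is a fork and V is not conditioned on — no node blocks this path, so it is active.
Path 2: R → J → Q ← V → X
  J is a chain here and J is conditioned on, so the path is blocked at J.
Path 3: R → N ← V → X
  N is a collider here and neither N nor any of its descendants is conditioned on, so the collider stays closed — the path is blocked at N.
Path 4: R → N ← K ← V → X
  N is a collider here and neither N nor any of its descendants is conditioned on, so the collider stays closed — the path is blocked at N.
Path 5: R → Q ← J ← V → X
  J is a chain here and J is conditioned on, so the path is blocked at J.
Path 6: R → Q ← V → X
  Q is a collider and Q is conditioned on, which opens it; V is a fork and V is not conditioned on — no node blocks this path, so it is active.
At least one path is unblocked, so d-separation fails.

No — R and X are not d-separated given {J, Q}.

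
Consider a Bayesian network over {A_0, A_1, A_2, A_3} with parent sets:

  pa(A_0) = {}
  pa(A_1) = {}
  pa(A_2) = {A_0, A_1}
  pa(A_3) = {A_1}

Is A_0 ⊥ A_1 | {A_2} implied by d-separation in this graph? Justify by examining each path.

There is one path between A_0 and A_1:
Path 1: A_0 → A_2 ← A_1
  A_2 is a collider and A_2 is conditioned on, which opens it — no node blocks this path, so it is active.
At least one path is unblocked, so d-separation fails.

No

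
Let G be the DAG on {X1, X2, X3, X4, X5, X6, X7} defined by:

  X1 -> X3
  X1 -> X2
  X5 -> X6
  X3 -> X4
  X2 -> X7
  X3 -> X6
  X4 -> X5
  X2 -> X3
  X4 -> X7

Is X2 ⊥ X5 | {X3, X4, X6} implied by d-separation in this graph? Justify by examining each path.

We examine all 6 paths between X2 and X5:
  1. X2 → X7 ← X4 ← X3 → X6 ← X5 — X7:collider[blocks]; X4:chain[blocks]; X3:fork[blocks]; X6:collider[open] ⇒ blocked
  2. X2 → X7 ← X4 → X5 — X7:collider[blocks]; X4:fork[blocks] ⇒ blocked
  3. X2 → X3 → X6 ← X5 — X3:chain[blocks]; X6:collider[open] ⇒ blocked
  4. X2 → X3 → X4 → X5 — X3:chain[blocks]; X4:chain[blocks] ⇒ blocked
  5. X2 ← X1 → X3 → X6 ← X5 — X1:fork[open]; X3:chain[blocks]; X6:collider[open] ⇒ blocked
  6. X2 ← X1 → X3 → X4 → X5 — X1:fork[open]; X3:chain[blocks]; X4:chain[blocks] ⇒ blocked
Since every path is blocked, d-separation holds.

Yes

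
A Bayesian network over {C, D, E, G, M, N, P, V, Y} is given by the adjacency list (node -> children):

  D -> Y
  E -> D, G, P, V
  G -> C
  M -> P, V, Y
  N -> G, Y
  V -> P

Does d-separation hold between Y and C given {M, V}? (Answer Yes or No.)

No

Enumerating the 6 paths from Y to C and testing each for blocking by {M, V}:
  1. Y ← D ← E → G → C — D:chain[open]; E:fork[open]; G:chain[open] ⇒ active
  2. Y ← N → G → C — N:fork[open]; G:chain[open] ⇒ active
  3. Y ← M → P ← E → G → C — M:fork[blocks]; P:collider[blocks]; E:fork[open]; G:chain[open] ⇒ blocked
  4. Y ← M → P ← V ← E → G → C — M:fork[blocks]; P:collider[blocks]; V:chain[blocks]; E:fork[open]; G:chain[open] ⇒ blocked
  5. Y ← M → V ← E → G → C — M:fork[blocks]; V:collider[open]; E:fork[open]; G:chain[open] ⇒ blocked
  6. Y ← M → V → P ← E → G → C — M:fork[blocks]; V:chain[blocks]; P:collider[blocks]; E:fork[open]; G:chain[open] ⇒ blocked
Because an active path exists, Y and C are not d-separated.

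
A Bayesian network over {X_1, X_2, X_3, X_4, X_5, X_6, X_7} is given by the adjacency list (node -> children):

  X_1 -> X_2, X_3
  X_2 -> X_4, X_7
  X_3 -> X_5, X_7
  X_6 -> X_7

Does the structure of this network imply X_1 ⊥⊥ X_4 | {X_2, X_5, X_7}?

Yes

There are 2 undirected paths between X_1 and X_4; checking each against the conditioning set {X_2, X_5, X_7}:
  1. X_1 → X_3 → X_7 ← X_2 → X_4 — X_3:chain[open]; X_7:collider[open]; X_2:fork[blocks] ⇒ blocked
  2. X_1 → X_2 → X_4 — X_2:chain[blocks] ⇒ blocked
Every path is blocked, so X_1 and X_4 are d-separated given {X_2, X_5, X_7}.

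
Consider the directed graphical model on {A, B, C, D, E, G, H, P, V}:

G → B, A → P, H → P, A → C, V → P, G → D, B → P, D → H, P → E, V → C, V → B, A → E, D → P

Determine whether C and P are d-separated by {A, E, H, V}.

We examine all 6 paths between C and P:
  1. C ← V → B ← G → D → P — V:fork[blocks]; B:collider[open]; G:fork[open]; D:chain[open] ⇒ blocked
  2. C ← V → B ← G → D → H → P — V:fork[blocks]; B:collider[open]; G:fork[open]; D:chain[open]; H:chain[blocks] ⇒ blocked
  3. C ← V → B → P — V:fork[blocks]; B:chain[open] ⇒ blocked
  4. C ← V → P — V:fork[blocks] ⇒ blocked
  5. C ← A → P — A:fork[blocks] ⇒ blocked
  6. C ← A → E ← P — A:fork[blocks]; E:collider[open] ⇒ blocked
Every path is blocked, so C and P are d-separated given {A, E, H, V}.

Yes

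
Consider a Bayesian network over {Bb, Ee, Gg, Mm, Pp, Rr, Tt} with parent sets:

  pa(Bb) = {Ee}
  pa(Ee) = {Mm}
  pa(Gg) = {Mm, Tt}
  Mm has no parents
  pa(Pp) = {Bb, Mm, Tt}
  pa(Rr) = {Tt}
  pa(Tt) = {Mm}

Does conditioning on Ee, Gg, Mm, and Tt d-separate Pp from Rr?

Yes — Pp and Rr are d-separated given {Ee, Gg, Mm, Tt}.

There are 5 undirected paths between Pp and Rr; checking each against the conditioning set {Ee, Gg, Mm, Tt}:
Path 1: Pp ← Bb ← Ee ← Mm → Gg ← Tt → Rr
  Ee is a chain here and Ee is conditioned on, so the path is blocked at Ee.
Path 2: Pp ← Bb ← Ee ← Mm → Tt → Rr
  Ee is a chain here and Ee is conditioned on, so the path is blocked at Ee.
Path 3: Pp ← Mm → Gg ← Tt → Rr
  Mm is a fork here and Mm is conditioned on, so the path is blocked at Mm.
Path 4: Pp ← Mm → Tt → Rr
  Mm is a fork here and Mm is conditioned on, so the path is blocked at Mm.
Path 5: Pp ← Tt → Rr
  Tt is a fork here and Tt is conditioned on, so the path is blocked at Tt.
Every path is blocked, so Pp and Rr are d-separated given {Ee, Gg, Mm, Tt}.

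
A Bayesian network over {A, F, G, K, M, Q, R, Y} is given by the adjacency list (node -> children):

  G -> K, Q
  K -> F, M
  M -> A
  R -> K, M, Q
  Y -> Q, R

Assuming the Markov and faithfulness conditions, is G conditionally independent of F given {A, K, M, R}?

Yes

5 paths connect G and F; each must be blocked for d-separation to hold:
  1. G → Q ← Y → R → K → F — Q:collider[blocks]; Y:fork[open]; R:chain[blocks]; K:chain[blocks] ⇒ blocked
  2. G → Q ← Y → R → M ← K → F — Q:collider[blocks]; Y:fork[open]; R:chain[blocks]; M:collider[open]; K:fork[blocks] ⇒ blocked
  3. G → Q ← R → K → F — Q:collider[blocks]; R:fork[blocks]; K:chain[blocks] ⇒ blocked
  4. G → Q ← R → M ← K → F — Q:collider[blocks]; R:fork[blocks]; M:collider[open]; K:fork[blocks] ⇒ blocked
  5. G → K → F — K:chain[blocks] ⇒ blocked
All paths are blocked; G ⊥ F | {A, K, M, R} holds.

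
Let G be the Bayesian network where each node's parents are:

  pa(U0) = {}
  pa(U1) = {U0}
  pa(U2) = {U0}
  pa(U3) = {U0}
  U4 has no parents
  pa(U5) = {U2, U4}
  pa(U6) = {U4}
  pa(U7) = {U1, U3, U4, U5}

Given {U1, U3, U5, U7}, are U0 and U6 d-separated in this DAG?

We examine all 6 paths between U0 and U6:
Path 1: U0 → U3 → U7 ← U4 → U6
  U3 is a chain here and U3 is conditioned on, so the path is blocked at U3.
Path 2: U0 → U3 → U7 ← U5 ← U4 → U6
  U3 is a chain here and U3 is conditioned on, so the path is blocked at U3.
Path 3: U0 → U1 → U7 ← U4 → U6
  U1 is a chain here and U1 is conditioned on, so the path is blocked at U1.
Path 4: U0 → U1 → U7 ← U5 ← U4 → U6
  U1 is a chain here and U1 is conditioned on, so the path is blocked at U1.
Path 5: U0 → U2 → U5 ← U4 → U6
  U2 is a chain and U2 is not conditioned on; U5 is a collider and U5 is conditioned on, which opens it; U4 is a fork and U4 is not conditioned on — no node blocks this path, so it is active.
Path 6: U0 → U2 → U5 → U7 ← U4 → U6
  U5 is a chain here and U5 is conditioned on, so the path is blocked at U5.
Because an active path exists, U0 and U6 are not d-separated.

No — U0 and U6 are not d-separated given {U1, U3, U5, U7}.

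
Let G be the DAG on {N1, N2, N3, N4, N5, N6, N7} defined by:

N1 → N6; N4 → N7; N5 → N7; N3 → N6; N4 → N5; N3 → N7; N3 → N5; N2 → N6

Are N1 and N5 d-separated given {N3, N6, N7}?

Yes — N1 and N5 are d-separated given {N3, N6, N7}.

There are 3 undirected paths between N1 and N5; checking each against the conditioning set {N3, N6, N7}:
  1. N1 → N6 ← N3 → N7 ← N4 → N5 — N6:collider[open]; N3:fork[blocks]; N7:collider[open]; N4:fork[open] ⇒ blocked
  2. N1 → N6 ← N3 → N7 ← N5 — N6:collider[open]; N3:fork[blocks]; N7:collider[open] ⇒ blocked
  3. N1 → N6 ← N3 → N5 — N6:collider[open]; N3:fork[blocks] ⇒ blocked
All paths are blocked; N1 ⊥ N5 | {N3, N6, N7} holds.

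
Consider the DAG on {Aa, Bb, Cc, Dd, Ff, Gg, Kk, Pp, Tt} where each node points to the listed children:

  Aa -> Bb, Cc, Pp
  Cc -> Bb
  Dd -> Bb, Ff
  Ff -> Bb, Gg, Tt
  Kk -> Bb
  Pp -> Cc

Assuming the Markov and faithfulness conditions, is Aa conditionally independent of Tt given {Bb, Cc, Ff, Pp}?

We examine all 6 paths between Aa and Tt:
Path 1: Aa → Cc → Bb ← Dd → Ff → Tt
  Cc is a chain here and Cc is conditioned on, so the path is blocked at Cc.
Path 2: Aa → Cc → Bb ← Ff → Tt
  Cc is a chain here and Cc is conditioned on, so the path is blocked at Cc.
Path 3: Aa → Pp → Cc → Bb ← Dd → Ff → Tt
  Pp is a chain here and Pp is conditioned on, so the path is blocked at Pp.
Path 4: Aa → Pp → Cc → Bb ← Ff → Tt
  Pp is a chain here and Pp is conditioned on, so the path is blocked at Pp.
Path 5: Aa → Bb ← Dd → Ff → Tt
  Ff is a chain here and Ff is conditioned on, so the path is blocked at Ff.
Path 6: Aa → Bb ← Ff → Tt
  Ff is a fork here and Ff is conditioned on, so the path is blocked at Ff.
Since every path is blocked, d-separation holds.

Yes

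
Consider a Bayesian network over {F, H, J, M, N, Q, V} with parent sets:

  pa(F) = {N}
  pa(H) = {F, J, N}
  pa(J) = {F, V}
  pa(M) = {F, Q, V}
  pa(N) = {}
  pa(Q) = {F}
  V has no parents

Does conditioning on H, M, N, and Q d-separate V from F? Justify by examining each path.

Enumerating the 5 paths from V to F and testing each for blocking by {H, M, N, Q}:
  1. V → J → H ← N → F — J:chain[open]; H:collider[open]; N:fork[blocks] ⇒ blocked
  2. V → J → H ← F — J:chain[open]; H:collider[open] ⇒ active
  3. V → J ← F — J:collider[open] ⇒ active
  4. V → M ← F — M:collider[open] ⇒ active
  5. V → M ← Q ← F — M:collider[open]; Q:chain[blocks] ⇒ blocked
At least one path is unblocked, so d-separation fails.

No — V and F are not d-separated given {H, M, N, Q}.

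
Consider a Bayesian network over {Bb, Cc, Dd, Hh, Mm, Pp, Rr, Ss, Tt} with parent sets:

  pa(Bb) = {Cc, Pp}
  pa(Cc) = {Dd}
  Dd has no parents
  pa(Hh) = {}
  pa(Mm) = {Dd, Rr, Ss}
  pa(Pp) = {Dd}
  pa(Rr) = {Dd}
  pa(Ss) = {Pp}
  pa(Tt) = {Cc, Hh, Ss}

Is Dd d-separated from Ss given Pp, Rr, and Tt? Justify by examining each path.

No

Enumerating the 6 paths from Dd to Ss and testing each for blocking by {Pp, Rr, Tt}:
Path 1: Dd → Rr → Mm ← Ss
  Rr is a chain here and Rr is conditioned on, so the path is blocked at Rr.
Path 2: Dd → Pp → Bb ← Cc → Tt ← Ss
  Pp is a chain here and Pp is conditioned on, so the path is blocked at Pp.
Path 3: Dd → Pp → Ss
  Pp is a chain here and Pp is conditioned on, so the path is blocked at Pp.
Path 4: Dd → Mm ← Ss
  Mm is a collider here and neither Mm nor any of its descendants is conditioned on, so the collider stays closed — the path is blocked at Mm.
Path 5: Dd → Cc → Bb ← Pp → Ss
  Bb is a collider here and neither Bb nor any of its descendants is conditioned on, so the collider stays closed — the path is blocked at Bb.
Path 6: Dd → Cc → Tt ← Ss
  Cc is a chain and Cc is not conditioned on; Tt is a collider and Tt is conditioned on, which opens it — no node blocks this path, so it is active.
Because an active path exists, Dd and Ss are not d-separated.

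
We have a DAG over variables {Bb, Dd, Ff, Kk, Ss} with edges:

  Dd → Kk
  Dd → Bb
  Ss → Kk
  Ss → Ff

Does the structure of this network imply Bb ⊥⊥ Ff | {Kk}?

There is one path between Bb and Ff:
Path 1: Bb ← Dd → Kk ← Ss → Ff
  Dd is a fork and Dd is not conditioned on; Kk is a collider and Kk is conditioned on, which opens it; Ss is a fork and Ss is not conditioned on — no node blocks this path, so it is active.
At least one path is unblocked, so d-separation fails.

No — Bb and Ff are not d-separated given {Kk}.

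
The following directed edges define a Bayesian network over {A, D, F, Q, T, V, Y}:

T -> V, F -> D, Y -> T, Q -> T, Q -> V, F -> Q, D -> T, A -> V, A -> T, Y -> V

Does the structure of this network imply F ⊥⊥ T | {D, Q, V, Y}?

5 paths connect F and T; each must be blocked for d-separation to hold:
  1. F → D → T — D:chain[blocks] ⇒ blocked
  2. F → Q → V ← A → T — Q:chain[blocks]; V:collider[open]; A:fork[open] ⇒ blocked
  3. F → Q → V ← T — Q:chain[blocks]; V:collider[open] ⇒ blocked
  4. F → Q → V ← Y → T — Q:chain[blocks]; V:collider[open]; Y:fork[blocks] ⇒ blocked
  5. F → Q → T — Q:chain[blocks] ⇒ blocked
All paths are blocked; F ⊥ T | {D, Q, V, Y} holds.

Yes — F and T are d-separated given {D, Q, V, Y}.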